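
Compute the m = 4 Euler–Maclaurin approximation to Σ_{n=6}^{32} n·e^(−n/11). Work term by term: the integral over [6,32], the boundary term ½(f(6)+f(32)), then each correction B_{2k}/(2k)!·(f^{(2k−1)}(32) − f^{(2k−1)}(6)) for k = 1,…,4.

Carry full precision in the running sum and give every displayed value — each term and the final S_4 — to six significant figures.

The integral term ∫_6^32 x·e^(−x/11) dx = 82.5907.
½[f(6) + f(32)] = ½[3.47747 + 1.74481] = 2.61114.
So far: 85.2018.
Order-1 term: 1/12 · (-0.104094 − 0.263445) = -0.0306282.
Running total after k=1: 85.1712.
Order-2 term: −1/720 · (4.09656e-05 − 0.0117570) = 1.62723e-05.
Running total after k=2: 85.1712.
Order-3 term: 1/30240 · (7.78686e-06 − 0.000176338) = -5.57377e-09.
Running total after k=3: 85.1712.
Order-4 term: −1/1209600 · (1.25910e-07 − 2.11165e-06) = 1.64165e-12.

S_4 ≈ 85.1712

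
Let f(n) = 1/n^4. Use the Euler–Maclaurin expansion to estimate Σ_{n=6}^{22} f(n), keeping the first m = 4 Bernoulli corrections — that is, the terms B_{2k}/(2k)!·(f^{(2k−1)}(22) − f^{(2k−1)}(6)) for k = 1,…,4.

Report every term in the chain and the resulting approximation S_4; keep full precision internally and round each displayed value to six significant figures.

Integral: ∫_6^22 1/x^4 dx = 0.00151191.
Endpoint term: (f(6) + f(22))/2 = (0.000771605 + 4.26883e-06)/2 = 0.000387937.
Integral + boundary = 0.00189984.
k=1: B_{2}/(2)! × [f^{(1)}(22) − f^{(1)}(6)] = 1/12 × (-7.76152e-07 − (-0.000514403)) = 4.28023e-05.
Partial sum through k=1: 0.00194264.
k=2: B_{4}/(4)! × [f^{(3)}(22) − f^{(3)}(6)] = −1/720 × (-4.81086e-08 − (-0.000428669)) = -5.95307e-07.
Partial sum through k=2: 0.00194205.
k=3: B_{6}/(6)! × [f^{(5)}(22) − f^{(5)}(6)] = 1/30240 × (-5.56628e-09 − (-0.000666819)) = 2.20507e-08.
Partial sum through k=3: 0.00194207.
k=4: B_{8}/(8)! × [f^{(7)}(22) − f^{(7)}(6)] = −1/1209600 × (-1.03505e-09 − (-0.00166705)) = -1.37818e-09.

S_4 ≈ 0.00194207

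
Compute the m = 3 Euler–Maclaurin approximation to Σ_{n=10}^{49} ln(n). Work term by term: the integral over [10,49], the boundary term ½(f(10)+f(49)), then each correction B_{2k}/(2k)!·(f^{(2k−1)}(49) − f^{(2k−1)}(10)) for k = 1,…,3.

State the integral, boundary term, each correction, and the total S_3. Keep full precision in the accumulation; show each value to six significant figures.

∫_10^49 ln(x) dx evaluates to 128.673.
Boundary: ½(f(10) + f(49)) = ½(2.30259 + 3.89182) = 3.09720.
So far: 131.771.
k=1: B_{2}/(2)! × [f^{(1)}(49) − f^{(1)}(10)] = 1/12 × (0.0204082 − 0.100000) = -0.00663265.
After k=1: 131.764.
k=2: B_{4}/(4)! × [f^{(3)}(49) − f^{(3)}(10)] = −1/720 × (1.69997e-05 − 0.00200000) = 2.75417e-06.
After k=2: 131.764.
k=3: B_{6}/(6)! × [f^{(5)}(49) − f^{(5)}(10)] = 1/30240 × (8.49632e-08 − 0.000240000) = -7.93370e-09.

S_3 ≈ 131.764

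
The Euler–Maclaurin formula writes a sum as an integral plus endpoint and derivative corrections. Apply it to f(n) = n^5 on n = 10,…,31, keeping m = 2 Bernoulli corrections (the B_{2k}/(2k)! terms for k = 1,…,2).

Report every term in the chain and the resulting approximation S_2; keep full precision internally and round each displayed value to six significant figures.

∫_10^31 x^5 dx evaluates to 1.47751e+08.
½[f(10) + f(31)] = ½[100000 + 2.86292e+07] = 1.43646e+07.
So far: 1.62115e+08.
Correction k=1: B_{2}/2! · (f^{(1)}(31) − f^{(1)}(10)) = 1/12 · (4.61760e+06 − 50000.0) = 380634.
Running total after k=1: 1.62496e+08.
Correction k=2: B_{4}/4! · (f^{(3)}(31) − f^{(3)}(10)) = −1/720 · (57660.0 − 6000.00) = -71.7500.

S_2 ≈ 1.62496e+08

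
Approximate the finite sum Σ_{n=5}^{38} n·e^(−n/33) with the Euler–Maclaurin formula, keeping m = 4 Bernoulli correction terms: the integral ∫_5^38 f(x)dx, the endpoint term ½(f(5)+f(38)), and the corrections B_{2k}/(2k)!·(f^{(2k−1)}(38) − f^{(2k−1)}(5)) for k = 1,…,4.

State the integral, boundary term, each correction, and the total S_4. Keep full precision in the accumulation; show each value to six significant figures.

S_4 ≈ 345.028

∫_5^38 x·e^(−x/33) dx evaluates to 336.937.
Boundary: ½(f(5) + f(38)) = ½(4.29702 + 12.0140) = 8.15550.
So far: 345.092.
Correction k=1: B_{2}/2! · (f^{(1)}(38) − f^{(1)}(5)) = 1/12 · (-0.0479026 − 0.729192) = -0.0647579.
Partial sum through k=1: 345.028.
Correction k=2: B_{4}/4! · (f^{(3)}(38) − f^{(3)}(5)) = −1/720 · (0.000536650 − 0.00224794) = 2.37679e-06.
Partial sum through k=2: 345.028.
Correction k=3: B_{6}/6! · (f^{(5)}(38) − f^{(5)}(5)) = 1/30240 · (1.02598e-06 − 3.51357e-06) = -8.22616e-11.
Partial sum through k=3: 345.028.
Correction k=4: B_{8}/8! · (f^{(7)}(38) − f^{(7)}(5)) = −1/1209600 · (1.43174e-09 − 4.55731e-09) = 2.58397e-15.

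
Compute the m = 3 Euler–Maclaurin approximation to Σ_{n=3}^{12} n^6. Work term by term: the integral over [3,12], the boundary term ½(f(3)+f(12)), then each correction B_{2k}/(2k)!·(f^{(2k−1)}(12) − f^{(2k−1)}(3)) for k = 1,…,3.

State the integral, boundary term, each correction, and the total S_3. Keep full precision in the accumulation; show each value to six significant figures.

S_3 ≈ 6.73588e+06

The integral term ∫_3^12 x^6 dx = 5.11852e+06.
½[f(3) + f(12)] = ½[729.000 + 2.98598e+06] = 1.49336e+06.
Running total after boundary: 6.61187e+06.
Order-1 term: 1/12 · (1.49299e+06 − 1458.00) = 124294.
After k=1: 6.73617e+06.
Order-2 term: −1/720 · (207360 − 3240.00) = -283.500.
After k=2: 6.73588e+06.
Order-3 term: 1/30240 · (8640.00 − 2160.00) = 0.214286.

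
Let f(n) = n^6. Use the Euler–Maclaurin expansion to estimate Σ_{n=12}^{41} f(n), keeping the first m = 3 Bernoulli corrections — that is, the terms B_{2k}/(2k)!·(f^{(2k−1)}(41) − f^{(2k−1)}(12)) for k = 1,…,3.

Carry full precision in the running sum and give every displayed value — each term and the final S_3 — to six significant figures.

∫_12^41 x^6 dx evaluates to 2.78169e+10.
Boundary: ½(f(12) + f(41)) = ½(2.98598e+06 + 4.75010e+09) = 2.37655e+09.
Running total after boundary: 3.01935e+10.
k=1: B_{2}/(2)! × [f^{(1)}(41) − f^{(1)}(12)] = 1/12 × (6.95137e+08 − 1.49299e+06) = 5.78037e+07.
Partial sum through k=1: 3.02513e+10.
k=2: B_{4}/(4)! × [f^{(3)}(41) − f^{(3)}(12)] = −1/720 × (8.27052e+06 − 207360) = -11198.8.
Partial sum through k=2: 3.02513e+10.
k=3: B_{6}/(6)! × [f^{(5)}(41) − f^{(5)}(12)] = 1/30240 × (29520.0 − 8640.00) = 0.690476.

S_3 ≈ 3.02513e+10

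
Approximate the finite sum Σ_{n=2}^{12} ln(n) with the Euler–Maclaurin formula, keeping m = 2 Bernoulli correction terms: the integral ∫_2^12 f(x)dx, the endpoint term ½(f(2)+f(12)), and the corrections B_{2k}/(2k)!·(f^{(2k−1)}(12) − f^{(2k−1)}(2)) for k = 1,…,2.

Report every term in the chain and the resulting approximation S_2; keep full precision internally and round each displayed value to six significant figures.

S_2 ≈ 19.9872

∫_2^12 ln(x) dx evaluates to 18.4326.
Endpoint term: (f(2) + f(12))/2 = (0.693147 + 2.48491)/2 = 1.58903.
Running total after boundary: 20.0216.
Correction k=1: B_{2}/2! · (f^{(1)}(12) − f^{(1)}(2)) = 1/12 · (0.0833333 − 0.500000) = -0.0347222.
After k=1: 19.9869.
Correction k=2: B_{4}/4! · (f^{(3)}(12) − f^{(3)}(2)) = −1/720 · (0.00115741 − 0.250000) = 0.000345615.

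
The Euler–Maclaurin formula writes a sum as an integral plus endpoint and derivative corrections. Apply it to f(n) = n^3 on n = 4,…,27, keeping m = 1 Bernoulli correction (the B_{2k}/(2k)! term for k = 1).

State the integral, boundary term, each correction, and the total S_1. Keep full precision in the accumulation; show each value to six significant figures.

S_1 ≈ 142848

The integral term ∫_4^27 x^3 dx = 132796.
Endpoint term: (f(4) + f(27))/2 = (64.0000 + 19683.0)/2 = 9873.50.
Integral + boundary = 142670.
Correction k=1: B_{2}/2! · (f^{(1)}(27) − f^{(1)}(4)) = 1/12 · (2187.00 − 48.0000) = 178.250.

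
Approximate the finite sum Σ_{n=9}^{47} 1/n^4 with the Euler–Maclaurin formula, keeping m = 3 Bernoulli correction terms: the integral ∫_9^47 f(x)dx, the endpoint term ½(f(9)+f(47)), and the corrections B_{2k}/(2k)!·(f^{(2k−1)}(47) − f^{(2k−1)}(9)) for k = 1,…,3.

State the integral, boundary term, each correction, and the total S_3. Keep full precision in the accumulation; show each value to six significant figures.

The integral term ∫_9^47 1/x^4 dx = 0.000454037.
Boundary: ½(f(9) + f(47)) = ½(0.000152416 + 2.04931e-07) = 7.63104e-05.
Integral + boundary = 0.000530347.
k=1: B_{2}/(2)! × [f^{(1)}(47) − f^{(1)}(9)] = 1/12 × (-1.74410e-08 − (-6.77404e-05)) = 5.64358e-06.
After k=1: 0.000535991.
k=2: B_{4}/(4)! × [f^{(3)}(47) − f^{(3)}(9)] = −1/720 × (-2.36862e-10 − (-2.50890e-05)) = -3.48455e-08.
After k=2: 0.000535956.
k=3: B_{6}/(6)! × [f^{(5)}(47) − f^{(5)}(9)] = 1/30240 × (-6.00466e-12 − (-1.73455e-05)) = 5.73594e-10.

S_3 ≈ 0.000535956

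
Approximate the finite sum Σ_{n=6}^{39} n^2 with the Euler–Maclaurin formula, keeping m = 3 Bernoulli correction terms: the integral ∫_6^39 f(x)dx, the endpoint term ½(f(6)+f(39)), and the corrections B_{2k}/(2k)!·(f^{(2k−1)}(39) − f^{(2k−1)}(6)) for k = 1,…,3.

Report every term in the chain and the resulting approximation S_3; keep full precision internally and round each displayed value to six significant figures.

∫_6^39 x^2 dx evaluates to 19701.0.
Boundary: ½(f(6) + f(39)) = ½(36.0000 + 1521.00) = 778.500.
So far: 20479.5.
k=1: B_{2}/(2)! × [f^{(1)}(39) − f^{(1)}(6)] = 1/12 × (78.0000 − 12.0000) = 5.50000.
Partial sum through k=1: 20485.0.
k=2: B_{4}/(4)! × [f^{(3)}(39) − f^{(3)}(6)] = −1/720 × (0.00000 − 0.00000) = 0.00000.
Partial sum through k=2: 20485.0.
k=3: B_{6}/(6)! × [f^{(5)}(39) − f^{(5)}(6)] = 1/30240 × (0.00000 − 0.00000) = 0.00000.

S_3 ≈ 20485.0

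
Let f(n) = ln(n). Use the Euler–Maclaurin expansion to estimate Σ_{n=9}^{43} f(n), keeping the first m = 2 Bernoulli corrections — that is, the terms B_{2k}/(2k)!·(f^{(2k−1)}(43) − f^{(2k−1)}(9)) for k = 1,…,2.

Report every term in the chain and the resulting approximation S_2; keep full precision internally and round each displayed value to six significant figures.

Integral: ∫_9^43 ln(x) dx = 107.957.
Endpoint term: (f(9) + f(43))/2 = (2.19722 + 3.76120)/2 = 2.97921.
So far: 110.936.
k=1: B_{2}/(2)! × [f^{(1)}(43) − f^{(1)}(9)] = 1/12 × (0.0232558 − 0.111111) = -0.00732127.
Partial sum through k=1: 110.928.
k=2: B_{4}/(4)! × [f^{(3)}(43) − f^{(3)}(9)] = −1/720 × (2.51550e-05 − 0.00274348) = 3.77546e-06.

S_2 ≈ 110.928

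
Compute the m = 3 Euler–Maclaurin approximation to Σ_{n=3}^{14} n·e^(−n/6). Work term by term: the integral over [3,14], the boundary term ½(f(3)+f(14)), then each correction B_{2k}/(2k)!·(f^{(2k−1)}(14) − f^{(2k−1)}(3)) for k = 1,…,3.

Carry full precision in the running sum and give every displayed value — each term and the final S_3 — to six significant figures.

S_3 ≈ 22.6686

The integral term ∫_3^14 x·e^(−x/6) dx = 21.1160.
Endpoint term: (f(3) + f(14))/2 = (1.81959 + 1.35761)/2 = 1.58860.
So far: 22.7046.
Correction k=1: B_{2}/2! · (f^{(1)}(14) − f^{(1)}(3)) = 1/12 · (-0.129296 − 0.303265) = -0.0360468.
Partial sum through k=1: 22.6686.
Correction k=2: B_{4}/4! · (f^{(3)}(14) − f^{(3)}(3)) = −1/720 · (0.00179578 − 0.0421202) = 5.60061e-05.
Partial sum through k=2: 22.6686.
Correction k=3: B_{6}/6! · (f^{(5)}(14) − f^{(5)}(3)) = 1/30240 · (0.000199531 − 0.00210601) = -6.30449e-08.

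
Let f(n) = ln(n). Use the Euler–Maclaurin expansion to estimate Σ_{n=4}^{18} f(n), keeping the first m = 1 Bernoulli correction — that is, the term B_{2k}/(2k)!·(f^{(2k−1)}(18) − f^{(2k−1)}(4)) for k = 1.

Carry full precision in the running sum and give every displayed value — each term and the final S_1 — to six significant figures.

The integral term ∫_4^18 ln(x) dx = 32.4815.
Endpoint term: (f(4) + f(18))/2 = (1.38629 + 2.89037)/2 = 2.13833.
Integral + boundary = 34.6198.
Order-1 term: 1/12 · (0.0555556 − 0.250000) = -0.0162037.

S_1 ≈ 34.6036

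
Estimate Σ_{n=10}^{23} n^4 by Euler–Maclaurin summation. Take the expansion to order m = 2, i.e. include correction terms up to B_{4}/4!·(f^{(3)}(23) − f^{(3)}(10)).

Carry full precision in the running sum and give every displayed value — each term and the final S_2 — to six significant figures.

The integral term ∫_10^23 x^4 dx = 1.26727e+06.
Endpoint term: (f(10) + f(23))/2 = (10000.0 + 279841)/2 = 144920.
Integral + boundary = 1.41219e+06.
k=1: B_{2}/(2)! × [f^{(1)}(23) − f^{(1)}(10)] = 1/12 × (48668.0 − 4000.00) = 3722.33.
After k=1: 1.41591e+06.
k=2: B_{4}/(4)! × [f^{(3)}(23) − f^{(3)}(10)] = −1/720 × (552.000 − 240.000) = -0.433333.

S_2 ≈ 1.41591e+06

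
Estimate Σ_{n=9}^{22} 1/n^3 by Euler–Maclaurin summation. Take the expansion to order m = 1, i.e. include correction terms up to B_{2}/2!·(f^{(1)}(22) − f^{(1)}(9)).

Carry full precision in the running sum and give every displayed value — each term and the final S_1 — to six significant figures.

S_1 ≈ 0.00590965

Integral: ∫_9^22 1/x^3 dx = 0.00513978.
Endpoint term: (f(9) + f(22))/2 = (0.00137174 + 9.39144e-05)/2 = 0.000732828.
Integral + boundary = 0.00587261.
Order-1 term: 1/12 · (-1.28065e-05 − (-0.000457247)) = 3.70367e-05.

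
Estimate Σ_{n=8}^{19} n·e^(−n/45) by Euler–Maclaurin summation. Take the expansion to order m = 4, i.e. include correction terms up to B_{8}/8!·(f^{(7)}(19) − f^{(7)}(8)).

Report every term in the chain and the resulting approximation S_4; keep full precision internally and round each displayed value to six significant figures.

S_4 ≈ 118.008

∫_8^19 x·e^(−x/45) dx evaluates to 108.457.
½[f(8) + f(19)] = ½[6.69703 + 12.4562] = 9.57660.
Running total after boundary: 118.034.
Order-1 term: 1/12 · (0.378784 − 0.688306) = -0.0257934.
Partial sum through k=1: 118.008.
Order-2 term: −1/720 · (0.000834549 − 0.00116670) = 4.61318e-07.
Partial sum through k=2: 118.008.
Order-3 term: 1/30240 · (7.31873e-07 − 9.84440e-07) = -8.35208e-12.
Partial sum through k=3: 118.008.
Order-4 term: −1/1209600 · (5.19320e-10 − 6.87769e-10) = 1.39260e-16.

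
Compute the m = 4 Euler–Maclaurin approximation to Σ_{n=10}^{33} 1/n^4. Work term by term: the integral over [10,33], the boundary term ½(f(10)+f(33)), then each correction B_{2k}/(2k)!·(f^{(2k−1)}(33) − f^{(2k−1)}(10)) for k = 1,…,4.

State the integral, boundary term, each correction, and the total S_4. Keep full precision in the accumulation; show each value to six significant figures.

S_4 ≈ 0.000377788

The integral term ∫_10^33 1/x^4 dx = 0.000324058.
Endpoint term: (f(10) + f(33))/2 = (0.000100000 + 8.43226e-07)/2 = 5.04216e-05.
Integral + boundary = 0.000374479.
Correction k=1: B_{2}/2! · (f^{(1)}(33) − f^{(1)}(10)) = 1/12 · (-1.02209e-07 − (-4.00000e-05)) = 3.32482e-06.
Running total after k=1: 0.000377804.
Correction k=2: B_{4}/4! · (f^{(3)}(33) − f^{(3)}(10)) = −1/720 · (-2.81568e-09 − (-1.20000e-05)) = -1.66628e-08.
Running total after k=2: 0.000377788.
Correction k=3: B_{6}/6! · (f^{(5)}(33) − f^{(5)}(10)) = 1/30240 · (-1.44792e-10 − (-6.72000e-06)) = 2.22217e-10.
Running total after k=3: 0.000377788.
Correction k=4: B_{8}/8! · (f^{(7)}(33) − f^{(7)}(10)) = −1/1209600 · (-1.19663e-11 − (-6.04800e-06)) = -4.99999e-12.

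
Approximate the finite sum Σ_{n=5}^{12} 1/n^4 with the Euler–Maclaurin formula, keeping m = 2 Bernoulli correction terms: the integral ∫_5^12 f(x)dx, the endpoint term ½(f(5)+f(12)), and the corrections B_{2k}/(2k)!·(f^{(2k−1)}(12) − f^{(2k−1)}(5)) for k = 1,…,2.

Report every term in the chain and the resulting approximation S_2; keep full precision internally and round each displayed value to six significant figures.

S_2 ≈ 0.00340108

The integral term ∫_5^12 1/x^4 dx = 0.00247377.
Endpoint term: (f(5) + f(12))/2 = (0.00160000 + 4.82253e-05)/2 = 0.000824113.
Running total after boundary: 0.00329788.
Correction k=1: B_{2}/2! · (f^{(1)}(12) − f^{(1)}(5)) = 1/12 · (-1.60751e-05 − (-0.00128000)) = 0.000105327.
After k=1: 0.00340321.
Correction k=2: B_{4}/4! · (f^{(3)}(12) − f^{(3)}(5)) = −1/720 · (-3.34898e-06 − (-0.00153600)) = -2.12868e-06.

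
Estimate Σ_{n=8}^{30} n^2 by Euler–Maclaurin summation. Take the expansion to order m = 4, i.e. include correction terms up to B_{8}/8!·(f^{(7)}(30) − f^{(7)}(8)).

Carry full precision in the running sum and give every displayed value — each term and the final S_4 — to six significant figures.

S_4 ≈ 9315.00

Integral: ∫_8^30 x^2 dx = 8829.33.
Boundary: ½(f(8) + f(30)) = ½(64.0000 + 900.000) = 482.000.
So far: 9311.33.
Order-1 term: 1/12 · (60.0000 − 16.0000) = 3.66667.
Partial sum through k=1: 9315.00.
Order-2 term: −1/720 · (0.00000 − 0.00000) = 0.00000.
Partial sum through k=2: 9315.00.
Order-3 term: 1/30240 · (0.00000 − 0.00000) = 0.00000.
Partial sum through k=3: 9315.00.
Order-4 term: −1/1209600 · (0.00000 − 0.00000) = 0.00000.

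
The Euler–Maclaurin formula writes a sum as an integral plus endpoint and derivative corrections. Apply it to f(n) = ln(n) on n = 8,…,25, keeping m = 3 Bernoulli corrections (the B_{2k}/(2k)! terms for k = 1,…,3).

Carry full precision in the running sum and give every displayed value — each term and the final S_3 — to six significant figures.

S_3 ≈ 49.4784

Integral: ∫_8^25 ln(x) dx = 46.8364.
½[f(8) + f(25)] = ½[2.07944 + 3.21888] = 2.64916.
Running total after boundary: 49.4855.
k=1: B_{2}/(2)! × [f^{(1)}(25) − f^{(1)}(8)] = 1/12 × (0.0400000 − 0.125000) = -0.00708333.
After k=1: 49.4784.
k=2: B_{4}/(4)! × [f^{(3)}(25) − f^{(3)}(8)] = −1/720 × (0.000128000 − 0.00390625) = 5.24757e-06.
After k=2: 49.4784.
k=3: B_{6}/(6)! × [f^{(5)}(25) − f^{(5)}(8)] = 1/30240 × (2.45760e-06 − 0.000732422) = -2.41390e-08.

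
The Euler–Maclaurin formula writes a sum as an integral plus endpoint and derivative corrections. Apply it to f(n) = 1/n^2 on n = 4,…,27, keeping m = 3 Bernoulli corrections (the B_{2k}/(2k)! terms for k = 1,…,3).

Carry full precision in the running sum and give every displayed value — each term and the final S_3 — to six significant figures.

Integral: ∫_4^27 1/x^2 dx = 0.212963.
½[f(4) + f(27)] = ½[0.0625000 + 0.00137174] = 0.0319359.
Running total after boundary: 0.244899.
Correction k=1: B_{2}/2! · (f^{(1)}(27) − f^{(1)}(4)) = 1/12 · (-0.000101611 − (-0.0312500)) = 0.00259570.
Running total after k=1: 0.247495.
Correction k=2: B_{4}/4! · (f^{(3)}(27) − f^{(3)}(4)) = −1/720 · (-1.67260e-06 − (-0.0234375)) = -3.25498e-05.
Running total after k=2: 0.247462.
Correction k=3: B_{6}/6! · (f^{(5)}(27) − f^{(5)}(4)) = 1/30240 · (-6.88313e-08 − (-0.0439453)) = 1.45322e-06.

S_3 ≈ 0.247463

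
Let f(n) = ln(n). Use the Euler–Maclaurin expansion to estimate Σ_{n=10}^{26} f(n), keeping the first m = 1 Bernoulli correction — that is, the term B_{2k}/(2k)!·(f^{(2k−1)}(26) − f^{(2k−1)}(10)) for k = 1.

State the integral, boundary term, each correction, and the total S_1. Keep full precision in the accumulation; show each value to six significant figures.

The integral term ∫_10^26 ln(x) dx = 45.6847.
Endpoint term: (f(10) + f(26))/2 = (2.30259 + 3.25810)/2 = 2.78034.
Running total after boundary: 48.4650.
Correction k=1: B_{2}/2! · (f^{(1)}(26) − f^{(1)}(10)) = 1/12 · (0.0384615 − 0.100000) = -0.00512821.

S_1 ≈ 48.4599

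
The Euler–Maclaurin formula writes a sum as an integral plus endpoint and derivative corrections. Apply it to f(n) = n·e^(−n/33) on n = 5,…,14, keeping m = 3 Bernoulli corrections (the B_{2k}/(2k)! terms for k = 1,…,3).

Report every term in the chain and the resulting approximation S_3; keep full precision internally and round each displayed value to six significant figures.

Integral: ∫_5^14 x·e^(−x/33) dx = 62.9283.
½[f(5) + f(14)] = ½[4.29702 + 9.15971] = 6.72837.
So far: 69.6567.
k=1: B_{2}/(2)! × [f^{(1)}(14) − f^{(1)}(5)] = 1/12 × (0.376698 − 0.729192) = -0.0293745.
After k=1: 69.6273.
k=2: B_{4}/(4)! × [f^{(3)}(14) − f^{(3)}(5)] = −1/720 × (0.00154750 − 0.00224794) = 9.72826e-07.
After k=2: 69.6273.
k=3: B_{6}/(6)! × [f^{(5)}(14) − f^{(5)}(5)] = 1/30240 × (2.52442e-06 − 3.51357e-06) = -3.27099e-11.

S_3 ≈ 69.6273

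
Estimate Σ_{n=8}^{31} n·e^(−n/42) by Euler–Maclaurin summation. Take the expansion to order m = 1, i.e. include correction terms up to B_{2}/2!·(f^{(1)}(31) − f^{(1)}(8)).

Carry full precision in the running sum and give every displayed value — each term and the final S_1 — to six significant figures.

Integral: ∫_8^31 x·e^(−x/42) dx = 270.167.
Boundary: ½(f(8) + f(31)) = ½(6.61252 + 14.8187) = 10.7156.
Integral + boundary = 280.883.
Correction k=1: B_{2}/2! · (f^{(1)}(31) − f^{(1)}(8)) = 1/12 · (0.125197 − 0.669124) = -0.0453273.

S_1 ≈ 280.837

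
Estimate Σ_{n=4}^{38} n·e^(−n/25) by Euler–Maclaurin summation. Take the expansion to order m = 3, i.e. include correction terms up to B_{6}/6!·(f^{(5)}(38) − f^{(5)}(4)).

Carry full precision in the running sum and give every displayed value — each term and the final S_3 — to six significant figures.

S_3 ≈ 279.124

∫_4^38 x·e^(−x/25) dx evaluates to 273.333.
½[f(4) + f(38)] = ½[3.40858 + 8.31105] = 5.85981.
Integral + boundary = 279.193.
k=1: B_{2}/(2)! × [f^{(1)}(38) − f^{(1)}(4)] = 1/12 × (-0.113730 − 0.715801) = -0.0691276.
Running total after k=1: 279.124.
k=2: B_{4}/(4)! × [f^{(3)}(38) − f^{(3)}(4)] = −1/720 × (0.000517910 − 0.00387214) = 4.65866e-06.
Running total after k=2: 279.124.
k=3: B_{6}/(6)! × [f^{(5)}(38) − f^{(5)}(4)] = 1/30240 × (1.94846e-06 − 1.05584e-05) = -2.84720e-10.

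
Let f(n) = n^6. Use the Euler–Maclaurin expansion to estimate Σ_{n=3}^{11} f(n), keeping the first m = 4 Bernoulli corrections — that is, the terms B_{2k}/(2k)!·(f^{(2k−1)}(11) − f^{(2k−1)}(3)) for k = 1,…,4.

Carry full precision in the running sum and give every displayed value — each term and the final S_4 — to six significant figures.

Integral: ∫_3^11 x^6 dx = 2.78357e+06.
Endpoint term: (f(3) + f(11))/2 = (729.000 + 1.77156e+06)/2 = 886145.
So far: 3.66971e+06.
Correction k=1: B_{2}/2! · (f^{(1)}(11) − f^{(1)}(3)) = 1/12 · (966306 − 1458.00) = 80404.0.
Partial sum through k=1: 3.75012e+06.
Correction k=2: B_{4}/4! · (f^{(3)}(11) − f^{(3)}(3)) = −1/720 · (159720 − 3240.00) = -217.333.
Partial sum through k=2: 3.74990e+06.
Correction k=3: B_{6}/6! · (f^{(5)}(11) − f^{(5)}(3)) = 1/30240 · (7920.00 − 2160.00) = 0.190476.
Partial sum through k=3: 3.74990e+06.
Correction k=4: B_{8}/8! · (f^{(7)}(11) − f^{(7)}(3)) = −1/1209600 · (0.00000 − 0.00000) = 0.00000.

S_4 ≈ 3.74990e+06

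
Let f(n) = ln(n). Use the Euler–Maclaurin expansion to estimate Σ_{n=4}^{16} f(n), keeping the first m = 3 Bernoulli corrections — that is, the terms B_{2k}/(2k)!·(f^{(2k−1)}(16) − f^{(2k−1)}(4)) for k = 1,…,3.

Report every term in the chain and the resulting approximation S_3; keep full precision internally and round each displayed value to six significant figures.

S_3 ≈ 28.8801

∫_4^16 ln(x) dx evaluates to 26.8162.
½[f(4) + f(16)] = ½[1.38629 + 2.77259] = 2.07944.
So far: 28.8957.
Order-1 term: 1/12 · (0.0625000 − 0.250000) = -0.0156250.
After k=1: 28.8801.
Order-2 term: −1/720 · (0.000488281 − 0.0312500) = 4.27246e-05.
After k=2: 28.8801.
Order-3 term: 1/30240 · (2.28882e-05 − 0.0234375) = -7.74293e-07.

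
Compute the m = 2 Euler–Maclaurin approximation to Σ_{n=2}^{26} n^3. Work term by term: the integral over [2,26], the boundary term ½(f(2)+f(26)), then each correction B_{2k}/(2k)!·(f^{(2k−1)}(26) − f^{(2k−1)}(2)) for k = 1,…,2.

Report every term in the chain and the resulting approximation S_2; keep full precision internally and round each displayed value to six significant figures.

∫_2^26 x^3 dx evaluates to 114240.
Endpoint term: (f(2) + f(26))/2 = (8.00000 + 17576.0)/2 = 8792.00.
So far: 123032.
k=1: B_{2}/(2)! × [f^{(1)}(26) − f^{(1)}(2)] = 1/12 × (2028.00 − 12.0000) = 168.000.
After k=1: 123200.
k=2: B_{4}/(4)! × [f^{(3)}(26) − f^{(3)}(2)] = −1/720 × (6.00000 − 6.00000) = 0.00000.

S_2 ≈ 123200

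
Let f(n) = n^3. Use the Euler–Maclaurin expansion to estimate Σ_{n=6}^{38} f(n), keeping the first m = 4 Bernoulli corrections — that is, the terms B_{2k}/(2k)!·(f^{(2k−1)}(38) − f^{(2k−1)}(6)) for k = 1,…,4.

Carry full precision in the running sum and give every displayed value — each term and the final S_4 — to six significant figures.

Integral: ∫_6^38 x^3 dx = 520960.
Boundary: ½(f(6) + f(38)) = ½(216.000 + 54872.0) = 27544.0.
Running total after boundary: 548504.
Order-1 term: 1/12 · (4332.00 − 108.000) = 352.000.
Partial sum through k=1: 548856.
Order-2 term: −1/720 · (6.00000 − 6.00000) = 0.00000.
Partial sum through k=2: 548856.
Order-3 term: 1/30240 · (0.00000 − 0.00000) = 0.00000.
Partial sum through k=3: 548856.
Order-4 term: −1/1209600 · (0.00000 − 0.00000) = 0.00000.

S_4 ≈ 548856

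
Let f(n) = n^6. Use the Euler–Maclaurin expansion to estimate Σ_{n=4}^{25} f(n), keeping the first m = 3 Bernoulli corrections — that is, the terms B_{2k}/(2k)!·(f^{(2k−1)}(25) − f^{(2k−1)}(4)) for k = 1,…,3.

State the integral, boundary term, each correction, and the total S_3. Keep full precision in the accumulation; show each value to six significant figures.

S_3 ≈ 9.98881e+08

The integral term ∫_4^25 x^6 dx = 8.71928e+08.
Endpoint term: (f(4) + f(25))/2 = (4096.00 + 2.44141e+08)/2 = 1.22072e+08.
Running total after boundary: 9.94001e+08.
Order-1 term: 1/12 · (5.85938e+07 − 6144.00) = 4.88230e+06.
Partial sum through k=1: 9.98883e+08.
Order-2 term: −1/720 · (1.87500e+06 − 7680.00) = -2593.50.
Partial sum through k=2: 9.98881e+08.
Order-3 term: 1/30240 · (18000.0 − 2880.00) = 0.500000.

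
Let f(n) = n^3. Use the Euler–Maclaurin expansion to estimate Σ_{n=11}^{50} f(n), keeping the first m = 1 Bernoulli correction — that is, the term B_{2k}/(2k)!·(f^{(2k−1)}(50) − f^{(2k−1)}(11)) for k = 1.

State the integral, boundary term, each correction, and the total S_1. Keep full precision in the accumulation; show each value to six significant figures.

The integral term ∫_11^50 x^3 dx = 1.55884e+06.
Endpoint term: (f(11) + f(50))/2 = (1331.00 + 125000)/2 = 63165.5.
Running total after boundary: 1.62201e+06.
k=1: B_{2}/(2)! × [f^{(1)}(50) − f^{(1)}(11)] = 1/12 × (7500.00 − 363.000) = 594.750.

S_1 ≈ 1.62260e+06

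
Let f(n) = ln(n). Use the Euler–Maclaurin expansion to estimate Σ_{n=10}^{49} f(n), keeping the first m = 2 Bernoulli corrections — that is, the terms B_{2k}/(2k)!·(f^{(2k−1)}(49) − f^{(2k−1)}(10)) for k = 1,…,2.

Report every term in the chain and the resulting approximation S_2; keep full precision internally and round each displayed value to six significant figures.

S_2 ≈ 131.764

∫_10^49 ln(x) dx evaluates to 128.673.
Endpoint term: (f(10) + f(49))/2 = (2.30259 + 3.89182)/2 = 3.09720.
So far: 131.771.
Order-1 term: 1/12 · (0.0204082 − 0.100000) = -0.00663265.
Running total after k=1: 131.764.
Order-2 term: −1/720 · (1.69997e-05 − 0.00200000) = 2.75417e-06.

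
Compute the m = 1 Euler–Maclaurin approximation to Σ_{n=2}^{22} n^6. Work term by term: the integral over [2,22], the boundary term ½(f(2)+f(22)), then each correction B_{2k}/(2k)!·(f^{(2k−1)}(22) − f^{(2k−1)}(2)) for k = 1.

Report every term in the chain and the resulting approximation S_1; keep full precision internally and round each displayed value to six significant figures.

S_1 ≈ 4.15604e+08

The integral term ∫_2^22 x^6 dx = 3.56337e+08.
½[f(2) + f(22)] = ½[64.0000 + 1.13380e+08] = 5.66900e+07.
So far: 4.13027e+08.
Correction k=1: B_{2}/2! · (f^{(1)}(22) − f^{(1)}(2)) = 1/12 · (3.09218e+07 − 192.000) = 2.57680e+06.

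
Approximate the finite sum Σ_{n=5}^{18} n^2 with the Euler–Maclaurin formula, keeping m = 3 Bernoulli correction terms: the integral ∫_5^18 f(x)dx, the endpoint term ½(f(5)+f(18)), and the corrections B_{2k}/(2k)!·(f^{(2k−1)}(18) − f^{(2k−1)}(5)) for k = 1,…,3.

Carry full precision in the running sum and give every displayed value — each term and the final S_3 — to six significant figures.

S_3 ≈ 2079.00

∫_5^18 x^2 dx evaluates to 1902.33.
Boundary: ½(f(5) + f(18)) = ½(25.0000 + 324.000) = 174.500.
Integral + boundary = 2076.83.
Correction k=1: B_{2}/2! · (f^{(1)}(18) − f^{(1)}(5)) = 1/12 · (36.0000 − 10.0000) = 2.16667.
After k=1: 2079.00.
Correction k=2: B_{4}/4! · (f^{(3)}(18) − f^{(3)}(5)) = −1/720 · (0.00000 − 0.00000) = 0.00000.
After k=2: 2079.00.
Correction k=3: B_{6}/6! · (f^{(5)}(18) − f^{(5)}(5)) = 1/30240 · (0.00000 − 0.00000) = 0.00000.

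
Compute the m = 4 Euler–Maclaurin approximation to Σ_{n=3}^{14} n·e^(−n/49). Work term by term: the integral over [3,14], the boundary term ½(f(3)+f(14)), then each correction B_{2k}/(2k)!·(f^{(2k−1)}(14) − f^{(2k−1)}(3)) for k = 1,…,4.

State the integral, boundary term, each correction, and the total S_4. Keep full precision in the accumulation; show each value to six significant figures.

∫_3^14 x·e^(−x/49) dx evaluates to 76.8691.
Boundary: ½(f(3) + f(14)) = ½(2.82184 + 10.5207) = 6.67126.
Integral + boundary = 83.5404.
k=1: B_{2}/(2)! × [f^{(1)}(14) − f^{(1)}(3)] = 1/12 × (0.536769 − 0.883024) = -0.0288545.
Running total after k=1: 83.5115.
k=2: B_{4}/(4)! × [f^{(3)}(14) − f^{(3)}(3)] = −1/720 × (0.000849531 − 0.00115129) = 4.19110e-07.
Running total after k=2: 83.5115.
k=3: B_{6}/(6)! × [f^{(5)}(14) − f^{(5)}(3)] = 1/30240 × (6.14536e-07 − 8.05834e-07) = -6.32598e-12.
Running total after k=3: 83.5115.
k=4: B_{8}/(8)! × [f^{(7)}(14) − f^{(7)}(3)] = −1/1209600 × (3.64535e-10 − 4.71538e-10) = 8.84617e-17.

S_4 ≈ 83.5115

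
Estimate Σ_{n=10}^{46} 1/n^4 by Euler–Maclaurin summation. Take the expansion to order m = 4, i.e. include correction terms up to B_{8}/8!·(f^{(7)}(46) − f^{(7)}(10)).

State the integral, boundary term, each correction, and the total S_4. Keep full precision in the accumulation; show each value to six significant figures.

The integral term ∫_10^46 1/x^4 dx = 0.000329909.
Endpoint term: (f(10) + f(46))/2 = (0.000100000 + 2.23341e-07)/2 = 5.01117e-05.
Integral + boundary = 0.000380020.
Correction k=1: B_{2}/2! · (f^{(1)}(46) − f^{(1)}(10)) = 1/12 · (-1.94210e-08 − (-4.00000e-05)) = 3.33171e-06.
After k=1: 0.000383352.
Correction k=2: B_{4}/4! · (f^{(3)}(46) − f^{(3)}(10)) = −1/720 · (-2.75345e-10 − (-1.20000e-05)) = -1.66663e-08.
After k=2: 0.000383335.
Correction k=3: B_{6}/6! · (f^{(5)}(46) − f^{(5)}(10)) = 1/30240 · (-7.28700e-12 − (-6.72000e-06)) = 2.22222e-10.
After k=3: 0.000383336.
Correction k=4: B_{8}/8! · (f^{(7)}(46) − f^{(7)}(10)) = −1/1209600 · (-3.09939e-13 − (-6.04800e-06)) = -5.00000e-12.

S_4 ≈ 0.000383336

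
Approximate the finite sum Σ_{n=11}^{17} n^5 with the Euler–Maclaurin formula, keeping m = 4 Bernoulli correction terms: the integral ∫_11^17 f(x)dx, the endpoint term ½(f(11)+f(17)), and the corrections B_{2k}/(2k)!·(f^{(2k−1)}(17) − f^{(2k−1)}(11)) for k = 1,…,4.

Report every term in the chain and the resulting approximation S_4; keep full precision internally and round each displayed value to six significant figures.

∫_11^17 x^5 dx evaluates to 3.72767e+06.
Boundary: ½(f(11) + f(17)) = ½(161051 + 1.41986e+06) = 790454.
So far: 4.51812e+06.
Correction k=1: B_{2}/2! · (f^{(1)}(17) − f^{(1)}(11)) = 1/12 · (417605 − 73205.0) = 28700.0.
Partial sum through k=1: 4.54682e+06.
Correction k=2: B_{4}/4! · (f^{(3)}(17) − f^{(3)}(11)) = −1/720 · (17340.0 − 7260.00) = -14.0000.
Partial sum through k=2: 4.54681e+06.
Correction k=3: B_{6}/6! · (f^{(5)}(17) − f^{(5)}(11)) = 1/30240 · (120.000 − 120.000) = 0.00000.
Partial sum through k=3: 4.54681e+06.
Correction k=4: B_{8}/8! · (f^{(7)}(17) − f^{(7)}(11)) = −1/1209600 · (0.00000 − 0.00000) = 0.00000.

S_4 ≈ 4.54681e+06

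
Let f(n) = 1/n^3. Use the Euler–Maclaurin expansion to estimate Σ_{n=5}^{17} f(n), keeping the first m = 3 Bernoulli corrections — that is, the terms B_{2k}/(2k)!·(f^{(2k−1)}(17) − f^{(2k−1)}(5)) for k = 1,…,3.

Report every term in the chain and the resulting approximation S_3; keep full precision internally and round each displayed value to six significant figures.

The integral term ∫_5^17 1/x^3 dx = 0.0182699.
½[f(5) + f(17)] = ½[0.00800000 + 0.000203542] = 0.00410177.
Running total after boundary: 0.0223717.
Correction k=1: B_{2}/2! · (f^{(1)}(17) − f^{(1)}(5)) = 1/12 · (-3.59191e-05 − (-0.00480000)) = 0.000397007.
Running total after k=1: 0.0227687.
Correction k=2: B_{4}/4! · (f^{(3)}(17) − f^{(3)}(5)) = −1/720 · (-2.48575e-06 − (-0.00384000)) = -5.32988e-06.
Running total after k=2: 0.0227633.
Correction k=3: B_{6}/6! · (f^{(5)}(17) − f^{(5)}(5)) = 1/30240 · (-3.61251e-07 − (-0.00645120)) = 2.13321e-07.

S_3 ≈ 0.0227636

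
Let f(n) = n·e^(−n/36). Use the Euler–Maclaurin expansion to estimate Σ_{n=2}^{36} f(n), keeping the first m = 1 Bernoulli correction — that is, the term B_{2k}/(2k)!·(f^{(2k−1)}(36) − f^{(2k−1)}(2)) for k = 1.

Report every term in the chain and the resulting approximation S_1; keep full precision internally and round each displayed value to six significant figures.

S_1 ≈ 348.022

∫_2^36 x·e^(−x/36) dx evaluates to 340.529.
Endpoint term: (f(2) + f(36))/2 = (1.89192 + 13.2437)/2 = 7.56779.
So far: 348.097.
k=1: B_{2}/(2)! × [f^{(1)}(36) − f^{(1)}(2)] = 1/12 × (0.00000 − 0.893406) = -0.0744505.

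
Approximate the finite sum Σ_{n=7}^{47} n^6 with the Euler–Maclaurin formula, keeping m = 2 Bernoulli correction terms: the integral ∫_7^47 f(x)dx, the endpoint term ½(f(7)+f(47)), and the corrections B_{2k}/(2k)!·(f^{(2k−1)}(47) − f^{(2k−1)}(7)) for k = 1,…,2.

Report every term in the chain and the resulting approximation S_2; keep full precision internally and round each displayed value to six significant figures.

The integral term ∫_7^47 x^6 dx = 7.23746e+10.
Boundary: ½(f(7) + f(47)) = ½(117649 + 1.07792e+10) = 5.38967e+09.
Running total after boundary: 7.77643e+10.
Order-1 term: 1/12 · (1.37607e+09 − 100842) = 1.14664e+08.
Running total after k=1: 7.78789e+10.
Order-2 term: −1/720 · (1.24588e+07 − 41160.0) = -17246.7.

S_2 ≈ 7.78789e+10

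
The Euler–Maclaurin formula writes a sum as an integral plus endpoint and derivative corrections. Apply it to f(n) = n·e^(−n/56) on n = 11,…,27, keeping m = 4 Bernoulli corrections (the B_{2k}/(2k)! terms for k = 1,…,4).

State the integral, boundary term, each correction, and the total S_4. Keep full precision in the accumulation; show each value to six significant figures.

The integral term ∫_11^27 x·e^(−x/56) dx = 212.920.
Boundary: ½(f(11) + f(27)) = ½(9.03826 + 16.6714) = 12.8548.
Running total after boundary: 225.774.
k=1: B_{2}/(2)! × [f^{(1)}(27) − f^{(1)}(11)] = 1/12 × (0.319755 − 0.660263) = -0.0283756.
Partial sum through k=1: 225.746.
k=2: B_{4}/(4)! × [f^{(3)}(27) − f^{(3)}(11)] = −1/720 × (0.000495750 − 0.000734561) = 3.31681e-07.
Partial sum through k=2: 225.746.
k=3: B_{6}/(6)! × [f^{(5)}(27) − f^{(5)}(11)] = 1/30240 × (2.83654e-07 − 4.01332e-07) = -3.89149e-12.
Partial sum through k=3: 225.746.
k=4: B_{8}/(8)! × [f^{(7)}(27) − f^{(7)}(11)] = −1/1209600 × (1.30492e-10 − 1.81260e-10) = 4.19703e-17.

S_4 ≈ 225.746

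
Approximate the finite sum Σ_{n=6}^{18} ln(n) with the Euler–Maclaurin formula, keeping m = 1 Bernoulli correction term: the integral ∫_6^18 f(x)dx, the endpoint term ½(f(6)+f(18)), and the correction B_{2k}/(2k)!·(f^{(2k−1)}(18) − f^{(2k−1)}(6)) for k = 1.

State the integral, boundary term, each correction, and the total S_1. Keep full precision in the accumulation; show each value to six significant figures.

S_1 ≈ 31.6079

Integral: ∫_6^18 ln(x) dx = 29.2761.
½[f(6) + f(18)] = ½[1.79176 + 2.89037] = 2.34107.
Running total after boundary: 31.6172.
k=1: B_{2}/(2)! × [f^{(1)}(18) − f^{(1)}(6)] = 1/12 × (0.0555556 − 0.166667) = -0.00925926.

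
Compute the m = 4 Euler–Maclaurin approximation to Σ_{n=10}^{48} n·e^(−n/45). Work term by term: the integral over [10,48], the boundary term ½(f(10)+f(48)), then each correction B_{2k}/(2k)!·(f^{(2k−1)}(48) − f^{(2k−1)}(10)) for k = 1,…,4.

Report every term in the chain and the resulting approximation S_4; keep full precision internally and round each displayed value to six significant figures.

The integral term ∫_10^48 x·e^(−x/45) dx = 541.541.
Boundary: ½(f(10) + f(48)) = ½(8.00737 + 16.5194) = 12.2634.
Integral + boundary = 553.805.
Order-1 term: 1/12 · (-0.0229436 − 0.622796) = -0.0538116.
Running total after k=1: 553.751.
Order-2 term: −1/720 · (0.000328575 − 0.00109841) = 1.06921e-06.
Running total after k=2: 553.751.
Order-3 term: 1/30240 · (3.30113e-07 − 9.32966e-07) = -1.99356e-11.
Running total after k=3: 553.751.
Order-4 term: −1/1209600 · (2.45910e-10 − 6.53585e-10) = 3.37033e-16.

S_4 ≈ 553.751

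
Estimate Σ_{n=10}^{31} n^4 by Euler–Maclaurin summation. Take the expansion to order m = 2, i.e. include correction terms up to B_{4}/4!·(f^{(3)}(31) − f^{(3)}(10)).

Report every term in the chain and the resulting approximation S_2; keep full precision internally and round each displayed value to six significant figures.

The integral term ∫_10^31 x^4 dx = 5.70583e+06.
Endpoint term: (f(10) + f(31))/2 = (10000.0 + 923521)/2 = 466760.
Integral + boundary = 6.17259e+06.
Order-1 term: 1/12 · (119164 − 4000.00) = 9597.00.
Running total after k=1: 6.18219e+06.
Order-2 term: −1/720 · (744.000 − 240.000) = -0.700000.

S_2 ≈ 6.18219e+06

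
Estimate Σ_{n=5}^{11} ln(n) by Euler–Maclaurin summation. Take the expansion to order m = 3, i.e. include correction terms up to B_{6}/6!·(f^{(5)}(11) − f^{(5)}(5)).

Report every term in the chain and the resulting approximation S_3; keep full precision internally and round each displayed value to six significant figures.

S_3 ≈ 14.3243

∫_5^11 ln(x) dx evaluates to 12.3297.
Boundary: ½(f(5) + f(11)) = ½(1.60944 + 2.39790) = 2.00367.
Integral + boundary = 14.3333.
Order-1 term: 1/12 · (0.0909091 − 0.200000) = -0.00909091.
Running total after k=1: 14.3242.
Order-2 term: −1/720 · (0.00150263 − 0.0160000) = 2.01352e-05.
Running total after k=2: 14.3243.
Order-3 term: 1/30240 · (0.000149021 − 0.00768000) = -2.49040e-07.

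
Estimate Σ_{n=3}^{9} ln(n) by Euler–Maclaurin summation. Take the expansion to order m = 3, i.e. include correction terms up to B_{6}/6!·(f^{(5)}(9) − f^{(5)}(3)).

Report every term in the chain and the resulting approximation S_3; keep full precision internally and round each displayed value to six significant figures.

S_3 ≈ 12.1087

The integral term ∫_3^9 ln(x) dx = 10.4792.
Boundary: ½(f(3) + f(9)) = ½(1.09861 + 2.19722) = 1.64792.
So far: 12.1271.
Order-1 term: 1/12 · (0.111111 − 0.333333) = -0.0185185.
Running total after k=1: 12.1086.
Order-2 term: −1/720 · (0.00274348 − 0.0740741) = 9.90703e-05.
Running total after k=2: 12.1087.
Order-3 term: 1/30240 · (0.000406442 − 0.0987654) = -3.25261e-06.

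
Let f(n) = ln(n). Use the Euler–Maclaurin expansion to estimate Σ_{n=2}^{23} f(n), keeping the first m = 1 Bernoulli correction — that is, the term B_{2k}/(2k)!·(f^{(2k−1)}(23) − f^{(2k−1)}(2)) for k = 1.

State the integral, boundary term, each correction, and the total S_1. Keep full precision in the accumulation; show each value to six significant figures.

The integral term ∫_2^23 ln(x) dx = 49.7301.
½[f(2) + f(23)] = ½[0.693147 + 3.13549] = 1.91432.
Running total after boundary: 51.6444.
k=1: B_{2}/(2)! × [f^{(1)}(23) − f^{(1)}(2)] = 1/12 × (0.0434783 − 0.500000) = -0.0380435.

S_1 ≈ 51.6063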